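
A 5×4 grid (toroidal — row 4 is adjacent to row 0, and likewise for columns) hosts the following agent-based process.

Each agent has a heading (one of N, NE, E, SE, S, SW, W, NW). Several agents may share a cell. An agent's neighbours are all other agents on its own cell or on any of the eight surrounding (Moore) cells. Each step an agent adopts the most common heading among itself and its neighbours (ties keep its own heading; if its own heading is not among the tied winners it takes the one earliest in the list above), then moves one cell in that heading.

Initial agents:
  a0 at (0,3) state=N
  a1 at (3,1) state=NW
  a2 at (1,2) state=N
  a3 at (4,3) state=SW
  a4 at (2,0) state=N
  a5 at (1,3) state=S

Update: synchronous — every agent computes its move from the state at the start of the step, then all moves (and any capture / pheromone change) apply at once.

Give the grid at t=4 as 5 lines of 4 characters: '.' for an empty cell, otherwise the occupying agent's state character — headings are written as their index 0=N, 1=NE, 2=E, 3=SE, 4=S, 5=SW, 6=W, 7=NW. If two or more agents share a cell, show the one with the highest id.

....
...0
..00
0...
.7..

t=1: a0@(4,3):N a1@(2,0):NW a2@(0,2):N a3@(0,2):SW a4@(1,0):N a5@(0,3):N
t=2: a0@(3,3):N a1@(1,3):NW a2@(4,2):N a3@(4,2):N a4@(0,0):N a5@(4,3):N
t=3: a0@(2,3):N a1@(0,2):NW a2@(3,2):N a3@(3,2):N a4@(4,0):N a5@(3,3):N
t=4: a0@(1,3):N a1@(4,1):NW a2@(2,2):N a3@(2,2):N a4@(3,0):N a5@(2,3):N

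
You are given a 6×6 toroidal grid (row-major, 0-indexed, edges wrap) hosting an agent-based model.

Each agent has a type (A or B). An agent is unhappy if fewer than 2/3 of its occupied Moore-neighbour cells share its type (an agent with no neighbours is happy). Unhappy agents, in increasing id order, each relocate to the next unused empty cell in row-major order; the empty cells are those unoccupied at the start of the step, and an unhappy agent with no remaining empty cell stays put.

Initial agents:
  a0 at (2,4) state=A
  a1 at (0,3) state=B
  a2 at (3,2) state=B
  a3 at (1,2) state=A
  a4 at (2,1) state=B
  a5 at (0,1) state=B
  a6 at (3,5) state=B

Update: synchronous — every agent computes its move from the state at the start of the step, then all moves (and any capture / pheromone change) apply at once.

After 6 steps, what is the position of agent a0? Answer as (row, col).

t=1: a0@(0,0):A a1@(0,2):B a2@(3,2):B a3@(0,4):A a4@(0,5):B a5@(1,0):B a6@(1,1):B
t=2: a0@(0,1):A a1@(0,2):B a2@(3,2):B a3@(0,3):A a4@(1,2):B a5@(1,0):B a6@(1,1):B
t=3: a0@(0,0):A a1@(0,4):B a2@(3,2):B a3@(0,5):A a4@(1,3):B a5@(1,4):B a6@(1,1):B
t=4: a0@(0,1):A a1@(0,4):B a2@(3,2):B a3@(0,2):A a4@(1,3):B a5@(1,4):B a6@(0,3):B
t=5: a0@(0,1):A a1@(0,4):B a2@(3,2):B a3@(0,0):A a4@(1,3):B a5@(1,4):B a6@(0,3):B
t=6: (unchanged — steady state)

(0, 1)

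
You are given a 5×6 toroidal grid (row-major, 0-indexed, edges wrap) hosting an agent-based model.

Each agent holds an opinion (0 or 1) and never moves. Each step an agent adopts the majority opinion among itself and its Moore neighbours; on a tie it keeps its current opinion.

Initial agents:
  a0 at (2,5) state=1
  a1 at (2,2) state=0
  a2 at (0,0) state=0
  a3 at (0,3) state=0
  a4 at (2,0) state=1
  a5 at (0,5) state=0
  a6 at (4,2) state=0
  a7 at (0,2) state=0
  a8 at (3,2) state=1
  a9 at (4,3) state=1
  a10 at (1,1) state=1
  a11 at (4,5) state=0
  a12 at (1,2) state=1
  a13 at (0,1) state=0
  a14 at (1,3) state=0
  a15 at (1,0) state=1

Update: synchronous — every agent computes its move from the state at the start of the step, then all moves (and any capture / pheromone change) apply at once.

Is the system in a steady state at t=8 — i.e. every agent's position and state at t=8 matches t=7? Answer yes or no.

yes

t=1: a0@(2,5):1 a1@(2,2):1 a2@(0,0):0 a3@(0,3):0 a4@(2,0):1 a5@(0,5):0 a6@(4,2):0 a7@(0,2):0 a8@(3,2):1 a9@(4,3):0 a10@(1,1):1 a11@(4,5):0 a12@(1,2):0 a13@(0,1):0 a14@(1,3):0 a15@(1,0):1
t=2: (unchanged — steady state)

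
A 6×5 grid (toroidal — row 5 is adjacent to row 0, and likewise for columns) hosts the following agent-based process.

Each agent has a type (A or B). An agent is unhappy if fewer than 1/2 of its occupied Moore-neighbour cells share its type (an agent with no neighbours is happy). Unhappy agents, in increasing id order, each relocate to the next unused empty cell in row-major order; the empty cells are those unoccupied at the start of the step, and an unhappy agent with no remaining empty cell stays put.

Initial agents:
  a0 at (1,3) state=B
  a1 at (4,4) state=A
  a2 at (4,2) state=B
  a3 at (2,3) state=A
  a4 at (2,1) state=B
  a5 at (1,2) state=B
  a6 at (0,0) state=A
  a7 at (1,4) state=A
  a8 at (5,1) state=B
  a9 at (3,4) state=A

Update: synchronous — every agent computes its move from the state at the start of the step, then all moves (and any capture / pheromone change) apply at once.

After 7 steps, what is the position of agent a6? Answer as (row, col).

t=1: a0@(0,1):B a1@(4,4):A a2@(4,2):B a3@(2,3):A a4@(2,1):B a5@(1,2):B a6@(0,0):A a7@(1,4):A a8@(5,1):B a9@(3,4):A
t=2: a0@(0,1):B a1@(4,4):A a2@(4,2):B a3@(2,3):A a4@(2,1):B a5@(1,2):B a6@(0,2):A a7@(1,4):A a8@(5,1):B a9@(3,4):A
t=3: a0@(0,1):B a1@(4,4):A a2@(4,2):B a3@(2,3):A a4@(2,1):B a5@(1,2):B a6@(0,0):A a7@(1,4):A a8@(5,1):B a9@(3,4):A
t=4: a0@(0,1):B a1@(4,4):A a2@(4,2):B a3@(2,3):A a4@(2,1):B a5@(1,2):B a6@(0,2):A a7@(1,4):A a8@(5,1):B a9@(3,4):A
t=5: a0@(0,1):B a1@(4,4):A a2@(4,2):B a3@(2,3):A a4@(2,1):B a5@(1,2):B a6@(0,0):A a7@(1,4):A a8@(5,1):B a9@(3,4):A
t=6: a0@(0,1):B a1@(4,4):A a2@(4,2):B a3@(2,3):A a4@(2,1):B a5@(1,2):B a6@(0,2):A a7@(1,4):A a8@(5,1):B a9@(3,4):A
t=7: a0@(0,1):B a1@(4,4):A a2@(4,2):B a3@(2,3):A a4@(2,1):B a5@(1,2):B a6@(0,0):A a7@(1,4):A a8@(5,1):B a9@(3,4):A

(0, 0)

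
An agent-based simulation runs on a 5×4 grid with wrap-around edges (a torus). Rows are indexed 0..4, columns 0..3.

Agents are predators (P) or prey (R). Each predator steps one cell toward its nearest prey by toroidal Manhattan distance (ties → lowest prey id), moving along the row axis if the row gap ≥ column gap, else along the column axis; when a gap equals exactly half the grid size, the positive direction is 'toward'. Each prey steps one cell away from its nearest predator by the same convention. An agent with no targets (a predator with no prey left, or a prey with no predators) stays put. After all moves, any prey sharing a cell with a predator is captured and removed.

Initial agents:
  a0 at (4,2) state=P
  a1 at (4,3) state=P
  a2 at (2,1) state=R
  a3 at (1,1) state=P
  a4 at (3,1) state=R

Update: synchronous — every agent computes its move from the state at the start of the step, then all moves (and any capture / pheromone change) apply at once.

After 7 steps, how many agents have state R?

t=1: a0@(3,2):P a1@(4,0):P a2@(3,1):R a3@(2,1):P
t=2: a0@(3,1):P a1@(3,0):P a3@(3,1):P
t=3: (unchanged — steady state)

0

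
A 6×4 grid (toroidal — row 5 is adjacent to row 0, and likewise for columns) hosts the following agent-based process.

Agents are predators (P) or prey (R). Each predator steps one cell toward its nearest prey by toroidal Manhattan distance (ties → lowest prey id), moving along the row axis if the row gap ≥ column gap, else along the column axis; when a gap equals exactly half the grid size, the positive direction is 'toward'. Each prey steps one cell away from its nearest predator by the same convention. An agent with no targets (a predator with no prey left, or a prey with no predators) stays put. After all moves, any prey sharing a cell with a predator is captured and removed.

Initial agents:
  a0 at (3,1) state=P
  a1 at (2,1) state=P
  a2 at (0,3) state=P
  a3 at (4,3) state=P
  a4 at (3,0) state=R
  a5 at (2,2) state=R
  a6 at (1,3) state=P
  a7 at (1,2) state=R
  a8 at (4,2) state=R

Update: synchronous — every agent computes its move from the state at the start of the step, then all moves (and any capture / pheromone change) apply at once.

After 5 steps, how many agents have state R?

t=1: a0@(3,0):P a1@(2,2):P a2@(1,3):P a3@(4,2):P a4@(3,3):R a5@(2,3):R a6@(1,2):P a7@(1,1):R a8@(4,1):R
t=2: a0@(3,3):P a1@(2,3):P a2@(2,3):P a3@(4,1):P a4@(3,2):R a5@(2,0):R a6@(1,1):P a7@(1,0):R a8@(4,0):R
t=3: a0@(3,2):P a1@(2,0):P a2@(2,0):P a3@(4,0):P a4@(3,1):R a5@(2,1):R a6@(1,0):P a7@(1,3):R a8@(4,3):R
t=4: a0@(3,1):P a1@(2,1):P a2@(2,1):P a3@(4,3):P a4@(3,0):R a5@(2,2):R a6@(1,3):P a7@(1,2):R a8@(4,2):R
t=5: a0@(3,0):P a1@(2,2):P a2@(2,2):P a3@(4,2):P a4@(3,3):R a5@(2,3):R a6@(1,2):P a7@(1,1):R a8@(4,1):R

4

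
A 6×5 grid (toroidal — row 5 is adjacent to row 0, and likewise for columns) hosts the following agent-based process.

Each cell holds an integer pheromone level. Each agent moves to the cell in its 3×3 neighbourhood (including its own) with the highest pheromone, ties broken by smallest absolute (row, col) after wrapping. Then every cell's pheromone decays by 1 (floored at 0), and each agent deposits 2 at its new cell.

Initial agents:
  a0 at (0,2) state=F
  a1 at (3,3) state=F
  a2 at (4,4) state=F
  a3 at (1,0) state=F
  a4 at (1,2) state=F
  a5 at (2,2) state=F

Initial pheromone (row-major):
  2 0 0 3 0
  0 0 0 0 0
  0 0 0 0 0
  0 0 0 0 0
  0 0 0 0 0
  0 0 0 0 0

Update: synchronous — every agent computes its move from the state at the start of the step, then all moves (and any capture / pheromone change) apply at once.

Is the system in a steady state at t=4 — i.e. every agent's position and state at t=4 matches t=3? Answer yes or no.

yes

t=1: a0@(0,3) a1@(2,2) a2@(3,0) a3@(0,0) a4@(0,3) a5@(1,1) | pheromone: 3 0 0 6 0 / 0 2 0 0 0 / 0 0 2 0 0 / 2 0 0 0 0 / 0 0 0 0 0 / 0 0 0 0 0
t=2: a0@(0,3) a1@(1,1) a2@(3,0) a3@(0,0) a4@(0,3) a5@(0,0) | pheromone: 6 0 0 9 0 / 0 3 0 0 0 / 0 0 1 0 0 / 3 0 0 0 0 / 0 0 0 0 0 / 0 0 0 0 0
t=3: a0@(0,3) a1@(0,0) a2@(3,0) a3@(0,0) a4@(0,3) a5@(0,0) | pheromone: 11 0 0 12 0 / 0 2 0 0 0 / 0 0 0 0 0 / 4 0 0 0 0 / 0 0 0 0 0 / 0 0 0 0 0
t=4: a0@(0,3) a1@(0,0) a2@(3,0) a3@(0,0) a4@(0,3) a5@(0,0) | pheromone: 16 0 0 15 0 / 0 1 0 0 0 / 0 0 0 0 0 / 5 0 0 0 0 / 0 0 0 0 0 / 0 0 0 0 0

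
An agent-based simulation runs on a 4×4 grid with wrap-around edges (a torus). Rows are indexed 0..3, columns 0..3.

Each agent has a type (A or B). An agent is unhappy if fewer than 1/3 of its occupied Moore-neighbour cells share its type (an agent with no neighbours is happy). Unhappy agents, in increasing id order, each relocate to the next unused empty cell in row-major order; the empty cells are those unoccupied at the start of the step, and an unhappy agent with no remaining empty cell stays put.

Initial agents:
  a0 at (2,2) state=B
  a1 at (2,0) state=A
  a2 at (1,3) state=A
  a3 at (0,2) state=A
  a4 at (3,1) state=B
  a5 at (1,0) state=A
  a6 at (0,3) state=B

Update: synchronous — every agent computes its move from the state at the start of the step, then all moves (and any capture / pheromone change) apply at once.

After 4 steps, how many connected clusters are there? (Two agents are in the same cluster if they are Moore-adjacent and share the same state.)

2

t=1: a0@(2,2):B a1@(2,0):A a2@(1,3):A a3@(0,2):A a4@(3,1):B a5@(1,0):A a6@(0,0):B
t=2: (unchanged — steady state)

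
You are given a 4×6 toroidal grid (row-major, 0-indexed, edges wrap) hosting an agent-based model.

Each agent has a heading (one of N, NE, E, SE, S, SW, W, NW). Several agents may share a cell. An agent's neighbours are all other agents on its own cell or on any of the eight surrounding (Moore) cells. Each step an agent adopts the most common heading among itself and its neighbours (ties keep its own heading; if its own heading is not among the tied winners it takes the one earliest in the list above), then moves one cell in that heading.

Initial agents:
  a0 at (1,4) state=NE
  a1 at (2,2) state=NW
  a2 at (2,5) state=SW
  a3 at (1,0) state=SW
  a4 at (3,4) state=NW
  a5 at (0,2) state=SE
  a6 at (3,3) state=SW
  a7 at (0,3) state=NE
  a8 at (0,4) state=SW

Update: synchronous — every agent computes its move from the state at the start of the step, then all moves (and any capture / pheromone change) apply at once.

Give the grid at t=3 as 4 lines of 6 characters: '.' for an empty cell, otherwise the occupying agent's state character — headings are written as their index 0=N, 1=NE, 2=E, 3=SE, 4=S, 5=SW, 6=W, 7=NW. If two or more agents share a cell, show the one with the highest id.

t=1: a0@(0,5):NE a1@(1,1):NW a2@(3,4):SW a3@(2,5):SW a4@(0,3):SW a5@(1,3):SE a6@(0,2):SW a7@(3,4):NE a8@(1,3):SW
t=2: a0@(3,0):NE a1@(0,0):NW a2@(0,3):SW a3@(3,4):SW a4@(1,2):SW a5@(2,2):SW a6@(1,1):SW a7@(0,3):SW a8@(2,2):SW
t=3: a0@(2,1):NE a1@(3,5):NW a2@(1,2):SW a3@(0,3):SW a4@(2,1):SW a5@(3,1):SW a6@(2,0):SW a7@(1,2):SW a8@(3,1):SW

...5..
..5...
55....
.5...7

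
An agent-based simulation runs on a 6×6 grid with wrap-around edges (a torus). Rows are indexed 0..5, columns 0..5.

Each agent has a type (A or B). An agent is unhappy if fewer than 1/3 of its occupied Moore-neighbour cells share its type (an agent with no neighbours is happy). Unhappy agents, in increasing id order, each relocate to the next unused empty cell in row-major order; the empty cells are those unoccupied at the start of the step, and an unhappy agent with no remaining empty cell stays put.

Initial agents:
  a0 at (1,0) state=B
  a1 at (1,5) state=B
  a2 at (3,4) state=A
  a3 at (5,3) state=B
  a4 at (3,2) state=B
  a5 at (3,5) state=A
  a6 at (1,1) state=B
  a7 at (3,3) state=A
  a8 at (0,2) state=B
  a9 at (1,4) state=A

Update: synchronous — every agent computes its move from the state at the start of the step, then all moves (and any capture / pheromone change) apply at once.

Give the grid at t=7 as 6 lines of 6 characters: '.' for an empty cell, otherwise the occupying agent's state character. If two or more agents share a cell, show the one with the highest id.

t=1: a0@(1,0):B a1@(1,5):B a2@(3,4):A a3@(5,3):B a4@(0,0):B a5@(3,5):A a6@(1,1):B a7@(3,3):A a8@(0,2):B a9@(0,1):A
t=2: a0@(1,0):B a1@(1,5):B a2@(3,4):A a3@(5,3):B a4@(0,0):B a5@(3,5):A a6@(1,1):B a7@(3,3):A a8@(0,2):B a9@(0,3):A
t=3: a0@(1,0):B a1@(1,5):B a2@(3,4):A a3@(5,3):B a4@(0,0):B a5@(3,5):A a6@(1,1):B a7@(3,3):A a8@(0,2):B a9@(0,1):A
t=4: a0@(1,0):B a1@(1,5):B a2@(3,4):A a3@(5,3):B a4@(0,0):B a5@(3,5):A a6@(1,1):B a7@(3,3):A a8@(0,2):B a9@(0,3):A
t=5: a0@(1,0):B a1@(1,5):B a2@(3,4):A a3@(5,3):B a4@(0,0):B a5@(3,5):A a6@(1,1):B a7@(3,3):A a8@(0,2):B a9@(0,1):A
t=6: a0@(1,0):B a1@(1,5):B a2@(3,4):A a3@(5,3):B a4@(0,0):B a5@(3,5):A a6@(1,1):B a7@(3,3):A a8@(0,2):B a9@(0,3):A
t=7: a0@(1,0):B a1@(1,5):B a2@(3,4):A a3@(5,3):B a4@(0,0):B a5@(3,5):A a6@(1,1):B a7@(3,3):A a8@(0,2):B a9@(0,1):A

BAB...
BB...B
......
...AAA
......
...B..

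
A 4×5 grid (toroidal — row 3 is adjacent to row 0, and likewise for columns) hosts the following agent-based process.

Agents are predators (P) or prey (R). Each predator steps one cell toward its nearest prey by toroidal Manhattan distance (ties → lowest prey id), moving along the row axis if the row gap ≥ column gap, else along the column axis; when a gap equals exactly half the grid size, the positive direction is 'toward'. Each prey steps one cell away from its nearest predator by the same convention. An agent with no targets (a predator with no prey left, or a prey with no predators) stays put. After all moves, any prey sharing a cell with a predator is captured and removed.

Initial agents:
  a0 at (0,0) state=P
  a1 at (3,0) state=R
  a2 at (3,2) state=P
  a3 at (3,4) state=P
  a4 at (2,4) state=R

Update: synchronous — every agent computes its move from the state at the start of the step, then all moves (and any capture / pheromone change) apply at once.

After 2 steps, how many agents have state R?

t=1: a0@(3,0):P a1@(2,0):R a2@(3,1):P a3@(3,0):P a4@(1,4):R
t=2: a0@(2,0):P a1@(1,0):R a2@(2,1):P a3@(2,0):P a4@(0,4):R

2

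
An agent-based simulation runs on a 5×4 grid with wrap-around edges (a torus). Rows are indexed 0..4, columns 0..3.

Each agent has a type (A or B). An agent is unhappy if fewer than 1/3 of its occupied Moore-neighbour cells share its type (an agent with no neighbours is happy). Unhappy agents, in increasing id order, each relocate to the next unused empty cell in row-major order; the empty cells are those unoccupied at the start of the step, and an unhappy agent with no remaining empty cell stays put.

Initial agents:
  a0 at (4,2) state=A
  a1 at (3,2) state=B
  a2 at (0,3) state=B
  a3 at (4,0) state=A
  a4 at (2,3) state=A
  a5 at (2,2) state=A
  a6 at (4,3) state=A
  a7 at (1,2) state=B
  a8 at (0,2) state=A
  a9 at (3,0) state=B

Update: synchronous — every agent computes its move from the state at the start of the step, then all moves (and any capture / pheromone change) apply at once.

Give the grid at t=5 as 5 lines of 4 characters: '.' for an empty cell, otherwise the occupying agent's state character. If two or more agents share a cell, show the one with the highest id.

BBAA
.BA.
B...
....
A.AA

t=1: a0@(4,2):A a1@(0,0):B a2@(0,1):B a3@(4,0):A a4@(1,0):A a5@(2,2):A a6@(4,3):A a7@(1,1):B a8@(0,2):A a9@(1,3):B
t=2: a0@(4,2):A a1@(0,0):B a2@(0,1):B a3@(4,0):A a4@(0,3):A a5@(1,2):A a6@(4,3):A a7@(1,1):B a8@(0,2):A a9@(2,0):B
t=3: (unchanged — steady state)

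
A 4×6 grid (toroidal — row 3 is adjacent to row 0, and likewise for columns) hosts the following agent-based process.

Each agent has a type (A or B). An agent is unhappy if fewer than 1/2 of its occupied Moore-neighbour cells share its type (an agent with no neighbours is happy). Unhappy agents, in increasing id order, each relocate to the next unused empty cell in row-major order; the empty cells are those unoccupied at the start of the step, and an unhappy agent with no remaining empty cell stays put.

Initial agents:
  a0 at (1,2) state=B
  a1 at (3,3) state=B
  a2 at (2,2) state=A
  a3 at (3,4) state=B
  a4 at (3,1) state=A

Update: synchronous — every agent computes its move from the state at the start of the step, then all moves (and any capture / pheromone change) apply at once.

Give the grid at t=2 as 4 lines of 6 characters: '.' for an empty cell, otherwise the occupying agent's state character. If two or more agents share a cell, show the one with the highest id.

.AB...
......
......
.A.BB.

t=1: a0@(0,0):B a1@(3,3):B a2@(0,1):A a3@(3,4):B a4@(3,1):A
t=2: a0@(0,2):B a1@(3,3):B a2@(0,1):A a3@(3,4):B a4@(3,1):A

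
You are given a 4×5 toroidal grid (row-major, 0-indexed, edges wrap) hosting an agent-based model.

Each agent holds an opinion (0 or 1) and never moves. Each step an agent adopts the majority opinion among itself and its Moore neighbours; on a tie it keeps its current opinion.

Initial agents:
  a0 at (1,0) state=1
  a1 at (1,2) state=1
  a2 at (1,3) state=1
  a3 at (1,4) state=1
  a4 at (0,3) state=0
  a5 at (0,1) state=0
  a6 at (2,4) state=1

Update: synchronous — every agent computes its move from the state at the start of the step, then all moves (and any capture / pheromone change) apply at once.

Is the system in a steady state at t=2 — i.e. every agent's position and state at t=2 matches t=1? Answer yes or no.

t=1: a0@(1,0):1 a1@(1,2):1 a2@(1,3):1 a3@(1,4):1 a4@(0,3):1 a5@(0,1):1 a6@(2,4):1
t=2: (unchanged — steady state)

yes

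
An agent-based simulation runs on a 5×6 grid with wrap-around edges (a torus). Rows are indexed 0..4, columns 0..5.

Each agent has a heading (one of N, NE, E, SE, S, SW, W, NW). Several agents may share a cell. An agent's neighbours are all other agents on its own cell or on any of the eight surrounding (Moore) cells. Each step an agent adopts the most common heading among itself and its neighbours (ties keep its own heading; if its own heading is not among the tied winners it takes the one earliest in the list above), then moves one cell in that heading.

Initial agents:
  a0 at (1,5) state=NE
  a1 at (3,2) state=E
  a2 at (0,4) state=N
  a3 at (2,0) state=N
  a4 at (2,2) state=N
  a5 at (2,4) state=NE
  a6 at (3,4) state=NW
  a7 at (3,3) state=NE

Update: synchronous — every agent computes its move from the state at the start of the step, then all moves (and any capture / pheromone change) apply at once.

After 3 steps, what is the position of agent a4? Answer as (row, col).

(4, 3)

t=1: a0@(0,0):NE a1@(3,3):E a2@(4,4):N a3@(1,0):N a4@(1,2):N a5@(1,5):NE a6@(2,5):NE a7@(2,4):NE
t=2: a0@(4,1):NE a1@(3,4):E a2@(3,4):N a3@(0,1):NE a4@(0,2):N a5@(0,0):NE a6@(1,0):NE a7@(1,5):NE
t=3: a0@(3,2):NE a1@(3,5):E a2@(2,4):N a3@(4,2):NE a4@(4,3):NE a5@(4,1):NE a6@(0,1):NE a7@(0,0):NE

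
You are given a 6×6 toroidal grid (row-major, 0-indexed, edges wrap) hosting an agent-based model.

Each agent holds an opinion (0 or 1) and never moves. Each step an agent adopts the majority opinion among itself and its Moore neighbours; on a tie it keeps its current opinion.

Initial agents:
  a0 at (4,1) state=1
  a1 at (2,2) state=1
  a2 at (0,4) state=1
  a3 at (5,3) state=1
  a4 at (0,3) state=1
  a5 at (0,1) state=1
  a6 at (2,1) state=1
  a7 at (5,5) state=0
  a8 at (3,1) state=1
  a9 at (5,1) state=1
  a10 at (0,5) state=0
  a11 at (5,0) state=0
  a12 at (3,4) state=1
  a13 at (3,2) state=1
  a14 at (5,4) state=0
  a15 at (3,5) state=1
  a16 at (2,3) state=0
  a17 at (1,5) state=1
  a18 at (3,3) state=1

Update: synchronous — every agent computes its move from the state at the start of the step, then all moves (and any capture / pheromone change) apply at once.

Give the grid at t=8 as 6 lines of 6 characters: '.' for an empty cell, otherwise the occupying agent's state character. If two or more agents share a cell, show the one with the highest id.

t=1: a0@(4,1):1 a1@(2,2):1 a2@(0,4):1 a3@(5,3):1 a4@(0,3):1 a5@(0,1):1 a6@(2,1):1 a7@(5,5):0 a8@(3,1):1 a9@(5,1):1 a10@(0,5):0 a11@(5,0):0 a12@(3,4):1 a13@(3,2):1 a14@(5,4):0 a15@(3,5):1 a16@(2,3):1 a17@(1,5):1 a18@(3,3):1
t=2: (unchanged — steady state)

.1.110
.....1
.111..
.11111
.1....
01.100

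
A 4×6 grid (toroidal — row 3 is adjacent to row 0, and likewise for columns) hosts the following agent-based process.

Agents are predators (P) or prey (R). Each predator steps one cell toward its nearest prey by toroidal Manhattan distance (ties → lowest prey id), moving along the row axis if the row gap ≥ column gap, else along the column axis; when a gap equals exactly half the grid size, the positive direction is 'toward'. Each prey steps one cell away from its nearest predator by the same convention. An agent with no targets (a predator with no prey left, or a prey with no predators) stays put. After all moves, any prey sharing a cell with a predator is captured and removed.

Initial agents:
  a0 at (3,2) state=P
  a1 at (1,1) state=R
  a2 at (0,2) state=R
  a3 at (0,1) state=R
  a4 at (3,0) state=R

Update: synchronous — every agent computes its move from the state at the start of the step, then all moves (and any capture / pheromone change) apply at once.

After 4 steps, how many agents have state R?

4

t=1: a0@(0,2):P a1@(0,1):R a2@(1,2):R a3@(1,1):R a4@(3,5):R
t=2: a0@(0,1):P a1@(0,0):R a2@(2,2):R a3@(2,1):R a4@(3,4):R
t=3: a0@(0,0):P a1@(0,5):R a2@(1,2):R a3@(1,1):R a4@(3,3):R
t=4: a0@(0,5):P a1@(0,4):R a2@(1,3):R a3@(2,1):R a4@(3,2):R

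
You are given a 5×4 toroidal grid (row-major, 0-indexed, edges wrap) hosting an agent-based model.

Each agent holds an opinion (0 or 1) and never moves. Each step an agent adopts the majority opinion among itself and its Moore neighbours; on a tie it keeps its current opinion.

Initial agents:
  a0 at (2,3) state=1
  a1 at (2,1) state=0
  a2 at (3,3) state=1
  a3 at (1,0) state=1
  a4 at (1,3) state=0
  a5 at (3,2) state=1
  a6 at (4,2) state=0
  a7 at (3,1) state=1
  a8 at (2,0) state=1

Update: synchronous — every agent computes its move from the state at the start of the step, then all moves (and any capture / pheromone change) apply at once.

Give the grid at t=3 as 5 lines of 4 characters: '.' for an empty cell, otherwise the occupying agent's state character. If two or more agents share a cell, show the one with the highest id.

t=1: a0@(2,3):1 a1@(2,1):1 a2@(3,3):1 a3@(1,0):1 a4@(1,3):1 a5@(3,2):1 a6@(4,2):1 a7@(3,1):1 a8@(2,0):1
t=2: (unchanged — steady state)

....
1..1
11.1
.111
..1.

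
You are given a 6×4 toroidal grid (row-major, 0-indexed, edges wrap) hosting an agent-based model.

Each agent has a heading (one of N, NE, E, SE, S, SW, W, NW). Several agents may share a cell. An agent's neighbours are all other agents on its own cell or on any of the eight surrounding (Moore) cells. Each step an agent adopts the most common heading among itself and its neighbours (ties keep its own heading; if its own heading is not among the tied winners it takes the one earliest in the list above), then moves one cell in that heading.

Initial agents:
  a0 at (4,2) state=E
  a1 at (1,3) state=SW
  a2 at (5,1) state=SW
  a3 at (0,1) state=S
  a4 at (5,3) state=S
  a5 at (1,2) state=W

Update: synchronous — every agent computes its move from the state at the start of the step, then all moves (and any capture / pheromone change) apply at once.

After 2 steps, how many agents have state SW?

t=1: a0@(4,3):E a1@(2,2):SW a2@(0,0):SW a3@(1,1):S a4@(0,3):S a5@(1,1):W
t=2: a0@(4,0):E a1@(3,1):SW a2@(1,0):S a3@(2,0):SW a4@(1,3):S a5@(2,0):SW

3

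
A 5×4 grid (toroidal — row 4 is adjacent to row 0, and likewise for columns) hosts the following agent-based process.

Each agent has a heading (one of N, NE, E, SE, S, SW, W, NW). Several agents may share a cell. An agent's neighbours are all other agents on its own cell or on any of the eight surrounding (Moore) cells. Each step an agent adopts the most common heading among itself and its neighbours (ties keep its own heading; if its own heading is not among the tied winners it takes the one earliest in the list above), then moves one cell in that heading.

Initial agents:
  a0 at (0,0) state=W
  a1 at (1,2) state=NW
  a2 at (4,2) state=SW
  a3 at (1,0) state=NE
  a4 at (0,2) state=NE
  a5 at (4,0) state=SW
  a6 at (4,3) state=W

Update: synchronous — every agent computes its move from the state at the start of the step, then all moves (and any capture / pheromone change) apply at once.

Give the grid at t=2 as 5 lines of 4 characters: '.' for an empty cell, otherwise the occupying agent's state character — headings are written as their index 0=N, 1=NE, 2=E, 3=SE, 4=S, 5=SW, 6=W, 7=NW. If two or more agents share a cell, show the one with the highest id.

t=1: a0@(0,3):W a1@(0,1):NW a2@(0,1):SW a3@(0,1):NE a4@(4,3):NE a5@(4,3):W a6@(4,2):W
t=2: a0@(0,2):W a1@(4,0):NW a2@(1,0):SW a3@(4,2):NE a4@(4,2):W a5@(4,2):W a6@(4,1):W

..6.
5...
....
....
766.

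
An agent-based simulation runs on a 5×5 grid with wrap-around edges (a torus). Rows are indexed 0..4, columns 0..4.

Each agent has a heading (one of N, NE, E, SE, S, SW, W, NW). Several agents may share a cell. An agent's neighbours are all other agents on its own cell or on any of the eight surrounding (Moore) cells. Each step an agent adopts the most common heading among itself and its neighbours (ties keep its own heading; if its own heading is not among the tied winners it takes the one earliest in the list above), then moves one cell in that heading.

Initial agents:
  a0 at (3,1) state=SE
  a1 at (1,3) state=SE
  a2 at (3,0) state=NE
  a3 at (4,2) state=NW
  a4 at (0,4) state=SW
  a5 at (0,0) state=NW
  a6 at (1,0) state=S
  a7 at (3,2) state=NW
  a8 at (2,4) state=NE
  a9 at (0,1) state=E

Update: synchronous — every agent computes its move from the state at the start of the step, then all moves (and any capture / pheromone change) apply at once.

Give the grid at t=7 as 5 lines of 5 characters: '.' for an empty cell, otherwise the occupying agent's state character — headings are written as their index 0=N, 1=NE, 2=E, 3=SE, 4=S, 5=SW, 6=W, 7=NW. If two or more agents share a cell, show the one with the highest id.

.7...
7...7
7....
7..77
..7..

t=1: a0@(2,0):NW a1@(2,4):SE a2@(2,1):NE a3@(3,1):NW a4@(1,3):SW a5@(4,4):NW a6@(2,0):S a7@(2,1):NW a8@(1,0):NE a9@(4,0):NW
t=2: a0@(1,4):NW a1@(3,0):SE a2@(1,0):NW a3@(2,0):NW a4@(2,2):SW a5@(3,3):NW a6@(1,4):NW a7@(1,0):NW a8@(0,1):NE a9@(3,4):NW
t=3: a0@(0,3):NW a1@(2,4):NW a2@(0,4):NW a3@(1,4):NW a4@(3,1):SW a5@(2,2):NW a6@(0,3):NW a7@(0,4):NW a8@(4,0):NW a9@(2,3):NW
t=4: a0@(4,2):NW a1@(1,3):NW a2@(4,3):NW a3@(0,3):NW a4@(2,0):NW a5@(1,1):NW a6@(4,2):NW a7@(4,3):NW a8@(3,4):NW a9@(1,2):NW
t=5: a0@(3,1):NW a1@(0,2):NW a2@(3,2):NW a3@(4,2):NW a4@(1,4):NW a5@(0,0):NW a6@(3,1):NW a7@(3,2):NW a8@(2,3):NW a9@(0,1):NW
t=6: a0@(2,0):NW a1@(4,1):NW a2@(2,1):NW a3@(3,1):NW a4@(0,3):NW a5@(4,4):NW a6@(2,0):NW a7@(2,1):NW a8@(1,2):NW a9@(4,0):NW
t=7: a0@(1,4):NW a1@(3,0):NW a2@(1,0):NW a3@(2,0):NW a4@(4,2):NW a5@(3,3):NW a6@(1,4):NW a7@(1,0):NW a8@(0,1):NW a9@(3,4):NW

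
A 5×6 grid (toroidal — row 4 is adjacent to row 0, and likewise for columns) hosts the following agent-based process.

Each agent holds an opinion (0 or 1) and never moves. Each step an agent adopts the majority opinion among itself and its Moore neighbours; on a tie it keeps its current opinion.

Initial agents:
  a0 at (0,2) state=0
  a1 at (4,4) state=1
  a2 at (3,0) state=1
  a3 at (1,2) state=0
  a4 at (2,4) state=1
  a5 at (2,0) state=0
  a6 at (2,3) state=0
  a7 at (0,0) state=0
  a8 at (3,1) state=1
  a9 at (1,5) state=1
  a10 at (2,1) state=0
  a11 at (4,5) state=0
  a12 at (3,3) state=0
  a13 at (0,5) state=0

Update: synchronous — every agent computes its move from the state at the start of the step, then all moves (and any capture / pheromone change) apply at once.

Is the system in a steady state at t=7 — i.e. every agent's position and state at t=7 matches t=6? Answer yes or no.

yes

t=1: a0@(0,2):0 a1@(4,4):0 a2@(3,0):0 a3@(1,2):0 a4@(2,4):1 a5@(2,0):1 a6@(2,3):0 a7@(0,0):0 a8@(3,1):1 a9@(1,5):0 a10@(2,1):0 a11@(4,5):0 a12@(3,3):0 a13@(0,5):0
t=2: a0@(0,2):0 a1@(4,4):0 a2@(3,0):0 a3@(1,2):0 a4@(2,4):0 a5@(2,0):0 a6@(2,3):0 a7@(0,0):0 a8@(3,1):1 a9@(1,5):0 a10@(2,1):0 a11@(4,5):0 a12@(3,3):0 a13@(0,5):0
t=3: a0@(0,2):0 a1@(4,4):0 a2@(3,0):0 a3@(1,2):0 a4@(2,4):0 a5@(2,0):0 a6@(2,3):0 a7@(0,0):0 a8@(3,1):0 a9@(1,5):0 a10@(2,1):0 a11@(4,5):0 a12@(3,3):0 a13@(0,5):0
t=4: (unchanged — steady state)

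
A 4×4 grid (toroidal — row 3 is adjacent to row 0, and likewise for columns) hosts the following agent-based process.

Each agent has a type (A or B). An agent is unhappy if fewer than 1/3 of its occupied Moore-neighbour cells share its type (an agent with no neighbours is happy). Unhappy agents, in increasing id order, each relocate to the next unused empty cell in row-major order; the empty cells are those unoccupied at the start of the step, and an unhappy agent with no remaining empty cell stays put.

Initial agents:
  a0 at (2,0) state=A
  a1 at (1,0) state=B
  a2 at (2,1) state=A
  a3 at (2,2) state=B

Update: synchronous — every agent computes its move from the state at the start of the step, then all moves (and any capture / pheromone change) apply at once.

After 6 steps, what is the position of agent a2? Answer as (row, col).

(2, 1)

t=1: a0@(2,0):A a1@(0,0):B a2@(2,1):A a3@(0,1):B
t=2: (unchanged — steady state)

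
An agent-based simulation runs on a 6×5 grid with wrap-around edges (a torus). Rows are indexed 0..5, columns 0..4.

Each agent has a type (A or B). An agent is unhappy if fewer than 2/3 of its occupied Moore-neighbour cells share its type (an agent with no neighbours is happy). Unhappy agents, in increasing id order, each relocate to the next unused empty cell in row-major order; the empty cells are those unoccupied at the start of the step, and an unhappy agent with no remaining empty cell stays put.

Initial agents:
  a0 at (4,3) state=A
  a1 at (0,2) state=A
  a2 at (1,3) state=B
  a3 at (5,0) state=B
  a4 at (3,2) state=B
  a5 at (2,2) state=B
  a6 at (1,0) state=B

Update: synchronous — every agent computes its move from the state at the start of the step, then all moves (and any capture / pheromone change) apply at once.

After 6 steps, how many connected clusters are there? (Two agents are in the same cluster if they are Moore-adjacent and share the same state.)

t=1: a0@(0,0):A a1@(0,1):A a2@(0,3):B a3@(5,0):B a4@(0,4):B a5@(2,2):B a6@(1,0):B
t=2: a0@(0,2):A a1@(1,1):A a2@(0,3):B a3@(1,2):B a4@(0,4):B a5@(2,2):B a6@(1,3):B
t=3: a0@(0,0):A a1@(0,1):A a2@(0,3):B a3@(1,0):B a4@(0,4):B a5@(2,2):B a6@(1,3):B
t=4: a0@(0,2):A a1@(1,1):A a2@(0,3):B a3@(1,2):B a4@(0,4):B a5@(2,2):B a6@(1,3):B
t=5: a0@(0,0):A a1@(0,1):A a2@(0,3):B a3@(1,0):B a4@(0,4):B a5@(2,2):B a6@(1,3):B
t=6: a0@(0,2):A a1@(1,1):A a2@(0,3):B a3@(1,2):B a4@(0,4):B a5@(2,2):B a6@(1,3):B

2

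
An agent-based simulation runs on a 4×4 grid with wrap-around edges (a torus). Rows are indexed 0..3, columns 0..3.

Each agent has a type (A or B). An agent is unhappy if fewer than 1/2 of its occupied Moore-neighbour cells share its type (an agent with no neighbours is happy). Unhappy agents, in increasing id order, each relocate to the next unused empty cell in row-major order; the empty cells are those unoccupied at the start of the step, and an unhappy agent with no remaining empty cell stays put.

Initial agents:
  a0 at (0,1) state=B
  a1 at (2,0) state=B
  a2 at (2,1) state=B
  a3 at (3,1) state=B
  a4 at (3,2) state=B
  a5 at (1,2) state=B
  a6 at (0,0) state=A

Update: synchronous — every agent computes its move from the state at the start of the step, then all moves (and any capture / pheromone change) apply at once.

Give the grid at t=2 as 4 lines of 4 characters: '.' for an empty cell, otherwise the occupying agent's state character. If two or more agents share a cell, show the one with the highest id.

AB..
..B.
BB..
.BB.

t=1: a0@(0,1):B a1@(2,0):B a2@(2,1):B a3@(3,1):B a4@(3,2):B a5@(1,2):B a6@(0,2):A
t=2: a0@(0,1):B a1@(2,0):B a2@(2,1):B a3@(3,1):B a4@(3,2):B a5@(1,2):B a6@(0,0):A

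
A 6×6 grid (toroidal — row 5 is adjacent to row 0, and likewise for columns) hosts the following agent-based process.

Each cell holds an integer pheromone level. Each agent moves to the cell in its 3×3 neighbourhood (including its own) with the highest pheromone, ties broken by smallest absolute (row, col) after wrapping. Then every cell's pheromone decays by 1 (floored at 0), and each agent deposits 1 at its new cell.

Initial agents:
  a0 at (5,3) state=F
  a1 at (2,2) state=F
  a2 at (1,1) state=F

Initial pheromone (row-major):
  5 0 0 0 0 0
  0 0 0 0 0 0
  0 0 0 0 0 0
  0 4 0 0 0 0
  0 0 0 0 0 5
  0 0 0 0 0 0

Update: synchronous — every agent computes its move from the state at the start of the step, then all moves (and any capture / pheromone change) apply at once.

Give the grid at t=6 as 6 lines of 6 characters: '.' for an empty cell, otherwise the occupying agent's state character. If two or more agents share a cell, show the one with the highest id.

F.F...
......
......
.F....
......
......

t=1: a0@(0,2) a1@(3,1) a2@(0,0) | pheromone: 5 0 1 0 0 0 / 0 0 0 0 0 0 / 0 0 0 0 0 0 / 0 4 0 0 0 0 / 0 0 0 0 0 4 / 0 0 0 0 0 0
t=2: a0@(0,2) a1@(3,1) a2@(0,0) | pheromone: 5 0 1 0 0 0 / 0 0 0 0 0 0 / 0 0 0 0 0 0 / 0 4 0 0 0 0 / 0 0 0 0 0 3 / 0 0 0 0 0 0
t=3: a0@(0,2) a1@(3,1) a2@(0,0) | pheromone: 5 0 1 0 0 0 / 0 0 0 0 0 0 / 0 0 0 0 0 0 / 0 4 0 0 0 0 / 0 0 0 0 0 2 / 0 0 0 0 0 0
t=4: a0@(0,2) a1@(3,1) a2@(0,0) | pheromone: 5 0 1 0 0 0 / 0 0 0 0 0 0 / 0 0 0 0 0 0 / 0 4 0 0 0 0 / 0 0 0 0 0 1 / 0 0 0 0 0 0
t=5: a0@(0,2) a1@(3,1) a2@(0,0) | pheromone: 5 0 1 0 0 0 / 0 0 0 0 0 0 / 0 0 0 0 0 0 / 0 4 0 0 0 0 / 0 0 0 0 0 0 / 0 0 0 0 0 0
t=6: (unchanged — steady state)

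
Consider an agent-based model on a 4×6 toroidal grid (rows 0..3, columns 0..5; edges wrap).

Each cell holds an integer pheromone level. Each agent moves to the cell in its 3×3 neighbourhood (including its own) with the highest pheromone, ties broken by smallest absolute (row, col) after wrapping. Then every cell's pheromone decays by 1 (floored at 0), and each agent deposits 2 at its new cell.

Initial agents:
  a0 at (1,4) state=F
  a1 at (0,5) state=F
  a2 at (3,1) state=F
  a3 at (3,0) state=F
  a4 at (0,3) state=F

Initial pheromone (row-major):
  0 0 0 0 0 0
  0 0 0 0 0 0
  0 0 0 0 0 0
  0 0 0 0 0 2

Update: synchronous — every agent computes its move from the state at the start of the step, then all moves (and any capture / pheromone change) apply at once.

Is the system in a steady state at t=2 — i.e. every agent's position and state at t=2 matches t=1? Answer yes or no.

t=1: a0@(0,3) a1@(3,5) a2@(0,0) a3@(3,5) a4@(0,2) | pheromone: 2 0 2 2 0 0 / 0 0 0 0 0 0 / 0 0 0 0 0 0 / 0 0 0 0 0 5
t=2: a0@(0,2) a1@(3,5) a2@(3,5) a3@(3,5) a4@(0,2) | pheromone: 1 0 5 1 0 0 / 0 0 0 0 0 0 / 0 0 0 0 0 0 / 0 0 0 0 0 10

no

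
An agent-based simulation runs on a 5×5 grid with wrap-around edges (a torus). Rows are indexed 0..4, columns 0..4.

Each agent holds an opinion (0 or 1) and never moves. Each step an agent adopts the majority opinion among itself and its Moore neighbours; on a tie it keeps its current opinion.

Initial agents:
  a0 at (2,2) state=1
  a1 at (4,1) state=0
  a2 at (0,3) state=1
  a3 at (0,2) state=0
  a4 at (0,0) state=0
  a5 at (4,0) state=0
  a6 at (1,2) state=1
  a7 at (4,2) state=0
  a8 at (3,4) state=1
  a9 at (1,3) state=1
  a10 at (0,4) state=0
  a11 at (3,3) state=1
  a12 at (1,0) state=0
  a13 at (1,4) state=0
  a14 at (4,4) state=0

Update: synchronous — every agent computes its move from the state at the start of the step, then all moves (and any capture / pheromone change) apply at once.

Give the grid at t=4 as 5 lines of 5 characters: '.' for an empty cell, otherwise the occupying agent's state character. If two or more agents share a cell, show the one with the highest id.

t=1: a0@(2,2):1 a1@(4,1):0 a2@(0,3):0 a3@(0,2):0 a4@(0,0):0 a5@(4,0):0 a6@(1,2):1 a7@(4,2):0 a8@(3,4):1 a9@(1,3):1 a10@(0,4):0 a11@(3,3):1 a12@(1,0):0 a13@(1,4):0 a14@(4,4):0
t=2: a0@(2,2):1 a1@(4,1):0 a2@(0,3):0 a3@(0,2):0 a4@(0,0):0 a5@(4,0):0 a6@(1,2):1 a7@(4,2):0 a8@(3,4):1 a9@(1,3):0 a10@(0,4):0 a11@(3,3):1 a12@(1,0):0 a13@(1,4):0 a14@(4,4):0
t=3: a0@(2,2):1 a1@(4,1):0 a2@(0,3):0 a3@(0,2):0 a4@(0,0):0 a5@(4,0):0 a6@(1,2):0 a7@(4,2):0 a8@(3,4):1 a9@(1,3):0 a10@(0,4):0 a11@(3,3):1 a12@(1,0):0 a13@(1,4):0 a14@(4,4):0
t=4: (unchanged — steady state)

0.000
0.000
..1..
...11
000.0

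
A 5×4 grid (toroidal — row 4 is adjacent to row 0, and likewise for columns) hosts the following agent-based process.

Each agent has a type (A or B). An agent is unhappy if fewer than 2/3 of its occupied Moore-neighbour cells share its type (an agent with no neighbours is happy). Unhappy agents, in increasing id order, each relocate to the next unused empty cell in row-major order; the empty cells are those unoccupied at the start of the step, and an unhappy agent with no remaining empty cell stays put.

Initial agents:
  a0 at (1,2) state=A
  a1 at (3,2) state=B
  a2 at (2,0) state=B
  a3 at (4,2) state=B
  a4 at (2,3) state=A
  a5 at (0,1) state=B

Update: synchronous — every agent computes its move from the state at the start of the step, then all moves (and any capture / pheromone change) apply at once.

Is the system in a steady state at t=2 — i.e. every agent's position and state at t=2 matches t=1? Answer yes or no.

t=1: a0@(0,0):A a1@(0,2):B a2@(0,3):B a3@(4,2):B a4@(1,0):A a5@(1,1):B
t=2: a0@(0,1):A a1@(0,2):B a2@(1,2):B a3@(4,2):B a4@(1,3):A a5@(2,0):B

no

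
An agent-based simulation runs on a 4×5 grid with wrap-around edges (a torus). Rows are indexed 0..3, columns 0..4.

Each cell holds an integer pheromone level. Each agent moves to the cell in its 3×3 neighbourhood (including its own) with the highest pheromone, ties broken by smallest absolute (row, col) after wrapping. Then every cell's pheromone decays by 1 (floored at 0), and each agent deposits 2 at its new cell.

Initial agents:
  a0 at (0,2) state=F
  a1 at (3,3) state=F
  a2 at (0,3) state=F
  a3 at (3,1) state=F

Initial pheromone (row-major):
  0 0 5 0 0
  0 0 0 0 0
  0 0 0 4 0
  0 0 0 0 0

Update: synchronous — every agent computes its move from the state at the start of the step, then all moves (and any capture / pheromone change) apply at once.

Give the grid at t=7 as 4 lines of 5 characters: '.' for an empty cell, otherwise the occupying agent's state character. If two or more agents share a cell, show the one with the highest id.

t=1: a0@(0,2) a1@(0,2) a2@(0,2) a3@(0,2) | pheromone: 0 0 12 0 0 / 0 0 0 0 0 / 0 0 0 3 0 / 0 0 0 0 0
t=2: a0@(0,2) a1@(0,2) a2@(0,2) a3@(0,2) | pheromone: 0 0 19 0 0 / 0 0 0 0 0 / 0 0 0 2 0 / 0 0 0 0 0
t=3: a0@(0,2) a1@(0,2) a2@(0,2) a3@(0,2) | pheromone: 0 0 26 0 0 / 0 0 0 0 0 / 0 0 0 1 0 / 0 0 0 0 0
t=4: a0@(0,2) a1@(0,2) a2@(0,2) a3@(0,2) | pheromone: 0 0 33 0 0 / 0 0 0 0 0 / 0 0 0 0 0 / 0 0 0 0 0
t=5: a0@(0,2) a1@(0,2) a2@(0,2) a3@(0,2) | pheromone: 0 0 40 0 0 / 0 0 0 0 0 / 0 0 0 0 0 / 0 0 0 0 0
t=6: a0@(0,2) a1@(0,2) a2@(0,2) a3@(0,2) | pheromone: 0 0 47 0 0 / 0 0 0 0 0 / 0 0 0 0 0 / 0 0 0 0 0
t=7: a0@(0,2) a1@(0,2) a2@(0,2) a3@(0,2) | pheromone: 0 0 54 0 0 / 0 0 0 0 0 / 0 0 0 0 0 / 0 0 0 0 0

..F..
.....
.....
.....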